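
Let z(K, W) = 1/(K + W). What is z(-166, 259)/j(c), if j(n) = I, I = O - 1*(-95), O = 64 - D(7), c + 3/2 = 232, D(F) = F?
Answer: 1/14136 ≈ 7.0741e-5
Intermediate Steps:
c = 461/2 (c = -3/2 + 232 = 461/2 ≈ 230.50)
O = 57 (O = 64 - 1*7 = 64 - 7 = 57)
I = 152 (I = 57 - 1*(-95) = 57 + 95 = 152)
j(n) = 152
z(-166, 259)/j(c) = 1/((-166 + 259)*152) = (1/152)/93 = (1/93)*(1/152) = 1/14136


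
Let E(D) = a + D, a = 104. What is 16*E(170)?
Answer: 4384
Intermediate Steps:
E(D) = 104 + D
16*E(170) = 16*(104 + 170) = 16*274 = 4384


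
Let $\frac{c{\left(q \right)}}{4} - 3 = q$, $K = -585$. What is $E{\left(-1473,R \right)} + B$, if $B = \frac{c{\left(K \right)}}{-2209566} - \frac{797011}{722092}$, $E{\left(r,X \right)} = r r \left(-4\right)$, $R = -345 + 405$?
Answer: $- \frac{3669130481448323}{422763628} \approx -8.6789 \cdot 10^{6}$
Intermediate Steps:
$c{\left(q \right)} = 12 + 4 q$
$R = 60$
$E{\left(r,X \right)} = - 4 r^{2}$ ($E{\left(r,X \right)} = r^{2} \left(-4\right) = - 4 r^{2}$)
$B = - \frac{466181075}{422763628}$ ($B = \frac{12 + 4 \left(-585\right)}{-2209566} - \frac{797011}{722092} = \left(12 - 2340\right) \left(- \frac{1}{2209566}\right) - \frac{46883}{42476} = \left(-2328\right) \left(- \frac{1}{2209566}\right) - \frac{46883}{42476} = \frac{388}{368261} - \frac{46883}{42476} = - \frac{466181075}{422763628} \approx -1.1027$)
$E{\left(-1473,R \right)} + B = - 4 \left(-1473\right)^{2} - \frac{466181075}{422763628} = \left(-4\right) 2169729 - \frac{466181075}{422763628} = -8678916 - \frac{466181075}{422763628} = - \frac{3669130481448323}{422763628}$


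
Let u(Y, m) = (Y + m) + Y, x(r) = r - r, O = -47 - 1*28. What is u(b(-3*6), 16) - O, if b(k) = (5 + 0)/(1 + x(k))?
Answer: 101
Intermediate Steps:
O = -75 (O = -47 - 28 = -75)
x(r) = 0
b(k) = 5 (b(k) = (5 + 0)/(1 + 0) = 5/1 = 5*1 = 5)
u(Y, m) = m + 2*Y
u(b(-3*6), 16) - O = (16 + 2*5) - 1*(-75) = (16 + 10) + 75 = 26 + 75 = 101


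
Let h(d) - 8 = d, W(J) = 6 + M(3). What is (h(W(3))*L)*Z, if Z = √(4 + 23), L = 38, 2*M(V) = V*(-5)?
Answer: 741*√3 ≈ 1283.4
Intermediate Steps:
M(V) = -5*V/2 (M(V) = (V*(-5))/2 = (-5*V)/2 = -5*V/2)
W(J) = -3/2 (W(J) = 6 - 5/2*3 = 6 - 15/2 = -3/2)
h(d) = 8 + d
Z = 3*√3 (Z = √27 = 3*√3 ≈ 5.1962)
(h(W(3))*L)*Z = ((8 - 3/2)*38)*(3*√3) = ((13/2)*38)*(3*√3) = 247*(3*√3) = 741*√3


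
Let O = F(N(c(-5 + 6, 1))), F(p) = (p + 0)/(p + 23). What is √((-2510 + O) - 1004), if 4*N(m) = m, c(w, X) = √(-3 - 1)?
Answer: √(-15748653029 + 97382*I)/2117 ≈ 0.00018328 + 59.279*I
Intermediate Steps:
c(w, X) = 2*I (c(w, X) = √(-4) = 2*I)
N(m) = m/4
F(p) = p/(23 + p)
O = 2*I*(23 - I/2)/2117 (O = ((2*I)/4)/(23 + (2*I)/4) = (I/2)/(23 + I/2) = (I/2)*(4*(23 - I/2)/2117) = 2*I*(23 - I/2)/2117 ≈ 0.00047237 + 0.021729*I)
√((-2510 + O) - 1004) = √((-2510 + I*(46 - I)/2117) - 1004) = √(-3514 + I*(46 - I)/2117)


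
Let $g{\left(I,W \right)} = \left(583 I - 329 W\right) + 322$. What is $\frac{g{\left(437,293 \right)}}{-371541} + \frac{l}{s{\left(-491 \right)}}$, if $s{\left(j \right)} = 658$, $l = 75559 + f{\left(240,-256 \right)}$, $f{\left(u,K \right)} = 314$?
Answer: $\frac{4012215475}{34924854} \approx 114.88$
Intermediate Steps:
$l = 75873$ ($l = 75559 + 314 = 75873$)
$g{\left(I,W \right)} = 322 - 329 W + 583 I$ ($g{\left(I,W \right)} = \left(- 329 W + 583 I\right) + 322 = 322 - 329 W + 583 I$)
$\frac{g{\left(437,293 \right)}}{-371541} + \frac{l}{s{\left(-491 \right)}} = \frac{322 - 96397 + 583 \cdot 437}{-371541} + \frac{75873}{658} = \left(322 - 96397 + 254771\right) \left(- \frac{1}{371541}\right) + 75873 \cdot \frac{1}{658} = 158696 \left(- \frac{1}{371541}\right) + \frac{10839}{94} = - \frac{158696}{371541} + \frac{10839}{94} = \frac{4012215475}{34924854}$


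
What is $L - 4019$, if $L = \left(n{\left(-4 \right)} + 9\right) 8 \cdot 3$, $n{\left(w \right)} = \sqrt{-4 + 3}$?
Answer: $-3803 + 24 i \approx -3803.0 + 24.0 i$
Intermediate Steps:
$n{\left(w \right)} = i$ ($n{\left(w \right)} = \sqrt{-1} = i$)
$L = 216 + 24 i$ ($L = \left(i + 9\right) 8 \cdot 3 = \left(9 + i\right) 8 \cdot 3 = \left(72 + 8 i\right) 3 = 216 + 24 i \approx 216.0 + 24.0 i$)
$L - 4019 = \left(216 + 24 i\right) - 4019 = -3803 + 24 i$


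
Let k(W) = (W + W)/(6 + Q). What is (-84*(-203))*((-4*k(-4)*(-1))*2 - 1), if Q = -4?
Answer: -562716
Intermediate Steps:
k(W) = W (k(W) = (W + W)/(6 - 4) = (2*W)/2 = (2*W)*(½) = W)
(-84*(-203))*((-4*k(-4)*(-1))*2 - 1) = (-84*(-203))*((-4*(-4)*(-1))*2 - 1) = 17052*((16*(-1))*2 - 1) = 17052*(-16*2 - 1) = 17052*(-32 - 1) = 17052*(-33) = -562716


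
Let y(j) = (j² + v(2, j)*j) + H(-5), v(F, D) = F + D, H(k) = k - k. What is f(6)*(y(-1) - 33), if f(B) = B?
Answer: -198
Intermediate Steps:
H(k) = 0
v(F, D) = D + F
y(j) = j² + j*(2 + j) (y(j) = (j² + (j + 2)*j) + 0 = (j² + (2 + j)*j) + 0 = (j² + j*(2 + j)) + 0 = j² + j*(2 + j))
f(6)*(y(-1) - 33) = 6*(2*(-1)*(1 - 1) - 33) = 6*(2*(-1)*0 - 33) = 6*(0 - 33) = 6*(-33) = -198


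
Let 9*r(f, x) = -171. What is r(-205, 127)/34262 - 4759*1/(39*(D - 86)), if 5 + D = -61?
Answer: 81470113/101552568 ≈ 0.80225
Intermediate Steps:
D = -66 (D = -5 - 61 = -66)
r(f, x) = -19 (r(f, x) = (⅑)*(-171) = -19)
r(-205, 127)/34262 - 4759*1/(39*(D - 86)) = -19/34262 - 4759*1/(39*(-66 - 86)) = -19*1/34262 - 4759/((-152*39)) = -19/34262 - 4759/(-5928) = -19/34262 - 4759*(-1/5928) = -19/34262 + 4759/5928 = 81470113/101552568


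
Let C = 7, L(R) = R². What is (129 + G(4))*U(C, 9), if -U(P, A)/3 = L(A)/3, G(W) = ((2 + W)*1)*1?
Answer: -10935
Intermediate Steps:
G(W) = 2 + W (G(W) = (2 + W)*1 = 2 + W)
U(P, A) = -A² (U(P, A) = -3*A²/3 = -A²)
(129 + G(4))*U(C, 9) = (129 + (2 + 4))*(-1*9²) = (129 + 6)*(-1*81) = 135*(-81) = -10935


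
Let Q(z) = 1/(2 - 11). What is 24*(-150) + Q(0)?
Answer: -32401/9 ≈ -3600.1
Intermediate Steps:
Q(z) = -⅑ (Q(z) = 1/(-9) = -⅑)
24*(-150) + Q(0) = 24*(-150) - ⅑ = -3600 - ⅑ = -32401/9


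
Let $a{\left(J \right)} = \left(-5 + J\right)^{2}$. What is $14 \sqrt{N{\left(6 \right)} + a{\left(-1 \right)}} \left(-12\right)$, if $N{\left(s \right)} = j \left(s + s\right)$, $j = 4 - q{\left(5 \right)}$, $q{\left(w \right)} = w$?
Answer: $- 336 \sqrt{6} \approx -823.03$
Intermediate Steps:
$j = -1$ ($j = 4 - 5 = -1$)
$N{\left(s \right)} = - 2 s$ ($N{\left(s \right)} = - (s + s) = - 2 s$)
$14 \sqrt{N{\left(6 \right)} + a{\left(-1 \right)}} \left(-12\right) = 14 \sqrt{\left(-2\right) 6 + \left(-5 - 1\right)^{2}} \left(-12\right) = 14 \sqrt{-12 + \left(-6\right)^{2}} \left(-12\right) = 14 \sqrt{-12 + 36} \left(-12\right) = 14 \sqrt{24} \left(-12\right) = 14 \cdot 2 \sqrt{6} \left(-12\right) = 28 \sqrt{6} \left(-12\right) = - 336 \sqrt{6}$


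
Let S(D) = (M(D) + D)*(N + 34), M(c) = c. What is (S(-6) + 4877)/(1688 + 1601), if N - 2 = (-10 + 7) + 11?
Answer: 4349/3289 ≈ 1.3223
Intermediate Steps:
N = 10 (N = 2 + ((-10 + 7) + 11) = 2 + (-3 + 11) = 2 + 8 = 10)
S(D) = 88*D (S(D) = (D + D)*(10 + 34) = (2*D)*44 = 88*D)
(S(-6) + 4877)/(1688 + 1601) = (88*(-6) + 4877)/(1688 + 1601) = (-528 + 4877)/3289 = 4349*(1/3289) = 4349/3289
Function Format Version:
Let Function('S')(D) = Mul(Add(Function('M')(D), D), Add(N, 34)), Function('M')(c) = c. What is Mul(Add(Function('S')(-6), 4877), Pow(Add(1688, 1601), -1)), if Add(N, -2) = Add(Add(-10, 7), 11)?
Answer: Rational(4349, 3289) ≈ 1.3223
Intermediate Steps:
N = 10 (N = Add(2, Add(Add(-10, 7), 11)) = Add(2, Add(-3, 11)) = Add(2, 8) = 10)
Function('S')(D) = Mul(88, D) (Function('S')(D) = Mul(Add(D, D), Add(10, 34)) = Mul(Mul(2, D), 44) = Mul(88, D))
Mul(Add(Function('S')(-6), 4877), Pow(Add(1688, 1601), -1)) = Mul(Add(Mul(88, -6), 4877), Pow(Add(1688, 1601), -1)) = Mul(Add(-528, 4877), Pow(3289, -1)) = Mul(4349, Rational(1, 3289)) = Rational(4349, 3289)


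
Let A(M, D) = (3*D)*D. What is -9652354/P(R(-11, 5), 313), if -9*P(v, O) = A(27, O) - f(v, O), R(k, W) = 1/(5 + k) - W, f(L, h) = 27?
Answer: 14478531/48980 ≈ 295.60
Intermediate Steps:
A(M, D) = 3*D**2
P(v, O) = 3 - O**2/3 (P(v, O) = -(3*O**2 - 1*27)/9 = -(3*O**2 - 27)/9 = -(-27 + 3*O**2)/9 = 3 - O**2/3)
-9652354/P(R(-11, 5), 313) = -9652354/(3 - 1/3*313**2) = -9652354/(3 - 1/3*97969) = -9652354/(3 - 97969/3) = -9652354/(-97960/3) = -9652354*(-3/97960) = 14478531/48980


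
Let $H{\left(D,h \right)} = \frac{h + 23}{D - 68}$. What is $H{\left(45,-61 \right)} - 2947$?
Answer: $- \frac{67743}{23} \approx -2945.3$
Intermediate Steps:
$H{\left(D,h \right)} = \frac{23 + h}{-68 + D}$
$H{\left(45,-61 \right)} - 2947 = \frac{23 - 61}{-68 + 45} - 2947 = \frac{1}{-23} \left(-38\right) - 2947 = \left(- \frac{1}{23}\right) \left(-38\right) - 2947 = \frac{38}{23} - 2947 = - \frac{67743}{23}$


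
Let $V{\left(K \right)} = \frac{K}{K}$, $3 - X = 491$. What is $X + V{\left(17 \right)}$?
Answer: $-487$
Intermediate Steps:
$X = -488$ ($X = 3 - 491 = -488$)
$V{\left(K \right)} = 1$
$X + V{\left(17 \right)} = -488 + 1 = -487$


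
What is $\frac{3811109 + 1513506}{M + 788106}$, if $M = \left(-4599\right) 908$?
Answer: $- \frac{5324615}{3387786} \approx -1.5717$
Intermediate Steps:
$M = -4175892$
$\frac{3811109 + 1513506}{M + 788106} = \frac{3811109 + 1513506}{-4175892 + 788106} = \frac{5324615}{-3387786} = 5324615 \left(- \frac{1}{3387786}\right) = - \frac{5324615}{3387786}$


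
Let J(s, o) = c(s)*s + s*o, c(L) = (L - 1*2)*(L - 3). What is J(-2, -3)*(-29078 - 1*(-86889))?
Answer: -1965574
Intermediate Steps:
c(L) = (-3 + L)*(-2 + L) (c(L) = (L - 2)*(-3 + L) = (-2 + L)*(-3 + L) = (-3 + L)*(-2 + L))
J(s, o) = o*s + s*(6 + s² - 5*s) (J(s, o) = (6 + s² - 5*s)*s + s*o = s*(6 + s² - 5*s) + o*s = o*s + s*(6 + s² - 5*s))
J(-2, -3)*(-29078 - 1*(-86889)) = (-2*(6 - 3 + (-2)² - 5*(-2)))*(-29078 - 1*(-86889)) = (-2*(6 - 3 + 4 + 10))*(-29078 + 86889) = -2*17*57811 = -34*57811 = -1965574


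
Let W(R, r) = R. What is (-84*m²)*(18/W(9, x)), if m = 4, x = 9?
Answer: -2688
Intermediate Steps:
(-84*m²)*(18/W(9, x)) = (-84*4²)*(18/9) = (-84*16)*(18*(⅑)) = -1344*2 = -2688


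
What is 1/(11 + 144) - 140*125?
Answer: -2712499/155 ≈ -17500.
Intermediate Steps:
1/(11 + 144) - 140*125 = 1/155 - 17500 = -2712499/155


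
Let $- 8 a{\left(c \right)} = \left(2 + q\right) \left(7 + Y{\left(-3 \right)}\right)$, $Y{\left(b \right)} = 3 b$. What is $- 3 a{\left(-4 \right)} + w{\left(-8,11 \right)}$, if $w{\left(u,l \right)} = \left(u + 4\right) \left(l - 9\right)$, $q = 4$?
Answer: $- \frac{25}{2} \approx -12.5$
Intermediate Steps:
$w{\left(u,l \right)} = \left(-9 + l\right) \left(4 + u\right)$ ($w{\left(u,l \right)} = \left(4 + u\right) \left(-9 + l\right) = \left(-9 + l\right) \left(4 + u\right)$)
$a{\left(c \right)} = \frac{3}{2}$ ($a{\left(c \right)} = - \frac{\left(2 + 4\right) \left(7 + 3 \left(-3\right)\right)}{8} = - \frac{6 \left(7 - 9\right)}{8} = - \frac{6 \left(-2\right)}{8} = \left(- \frac{1}{8}\right) \left(-12\right) = \frac{3}{2}$)
$- 3 a{\left(-4 \right)} + w{\left(-8,11 \right)} = \left(-3\right) \frac{3}{2} + \left(-36 - -72 + 4 \cdot 11 + 11 \left(-8\right)\right) = - \frac{9}{2} + \left(-36 + 72 + 44 - 88\right) = - \frac{9}{2} - 8 = - \frac{25}{2}$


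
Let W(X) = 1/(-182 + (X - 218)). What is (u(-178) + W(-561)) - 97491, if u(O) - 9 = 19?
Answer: -93661944/961 ≈ -97463.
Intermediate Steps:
u(O) = 28 (u(O) = 9 + 19 = 28)
W(X) = 1/(-400 + X) (W(X) = 1/(-182 + (-218 + X)) = 1/(-400 + X))
(u(-178) + W(-561)) - 97491 = (28 + 1/(-400 - 561)) - 97491 = (28 + 1/(-961)) - 97491 = (28 - 1/961) - 97491 = 26907/961 - 97491 = -93661944/961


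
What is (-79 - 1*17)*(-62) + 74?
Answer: 6026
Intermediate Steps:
(-79 - 1*17)*(-62) + 74 = (-79 - 17)*(-62) + 74 = -96*(-62) + 74 = 5952 + 74 = 6026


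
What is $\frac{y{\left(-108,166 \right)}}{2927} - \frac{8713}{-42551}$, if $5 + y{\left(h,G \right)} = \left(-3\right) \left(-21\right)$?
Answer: $\frac{27970909}{124546777} \approx 0.22458$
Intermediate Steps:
$y{\left(h,G \right)} = 58$ ($y{\left(h,G \right)} = -5 - -63 = -5 + 63 = 58$)
$\frac{y{\left(-108,166 \right)}}{2927} - \frac{8713}{-42551} = \frac{58}{2927} - \frac{8713}{-42551} = 58 \cdot \frac{1}{2927} - - \frac{8713}{42551} = \frac{58}{2927} + \frac{8713}{42551} = \frac{27970909}{124546777}$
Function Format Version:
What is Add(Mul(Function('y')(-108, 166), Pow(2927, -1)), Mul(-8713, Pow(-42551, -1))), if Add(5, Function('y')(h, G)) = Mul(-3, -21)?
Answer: Rational(27970909, 124546777) ≈ 0.22458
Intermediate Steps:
Function('y')(h, G) = 58 (Function('y')(h, G) = Add(-5, Mul(-3, -21)) = Add(-5, 63) = 58)
Add(Mul(Function('y')(-108, 166), Pow(2927, -1)), Mul(-8713, Pow(-42551, -1))) = Add(Mul(58, Pow(2927, -1)), Mul(-8713, Pow(-42551, -1))) = Add(Mul(58, Rational(1, 2927)), Mul(-8713, Rational(-1, 42551))) = Add(Rational(58, 2927), Rational(8713, 42551)) = Rational(27970909, 124546777)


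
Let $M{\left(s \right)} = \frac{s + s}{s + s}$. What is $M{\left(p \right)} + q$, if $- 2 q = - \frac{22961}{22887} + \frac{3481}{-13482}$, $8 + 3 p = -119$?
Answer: $\frac{111817213}{68569452} \approx 1.6307$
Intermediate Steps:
$p = - \frac{127}{3}$ ($p = - \frac{8}{3} + \frac{1}{3} \left(-119\right) = - \frac{8}{3} - \frac{119}{3} = - \frac{127}{3} \approx -42.333$)
$q = \frac{43247761}{68569452}$ ($q = - \frac{- \frac{22961}{22887} + \frac{3481}{-13482}}{2} = - \frac{\left(-22961\right) \frac{1}{22887} + 3481 \left(- \frac{1}{13482}\right)}{2} = - \frac{- \frac{22961}{22887} - \frac{3481}{13482}}{2} = \left(- \frac{1}{2}\right) \left(- \frac{43247761}{34284726}\right) = \frac{43247761}{68569452} \approx 0.63071$)
$M{\left(s \right)} = 1$ ($M{\left(s \right)} = \frac{2 s}{2 s} = 2 s \frac{1}{2 s} = 1$)
$M{\left(p \right)} + q = 1 + \frac{43247761}{68569452} = \frac{111817213}{68569452}$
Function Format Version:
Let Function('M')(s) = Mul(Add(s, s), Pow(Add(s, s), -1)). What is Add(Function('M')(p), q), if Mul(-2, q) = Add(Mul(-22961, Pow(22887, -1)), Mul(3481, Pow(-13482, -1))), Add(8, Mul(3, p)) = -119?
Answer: Rational(111817213, 68569452) ≈ 1.6307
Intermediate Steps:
p = Rational(-127, 3) (p = Add(Rational(-8, 3), Mul(Rational(1, 3), -119)) = Add(Rational(-8, 3), Rational(-119, 3)) = Rational(-127, 3) ≈ -42.333)
q = Rational(43247761, 68569452) (q = Mul(Rational(-1, 2), Add(Mul(-22961, Pow(22887, -1)), Mul(3481, Pow(-13482, -1)))) = Mul(Rational(-1, 2), Add(Mul(-22961, Rational(1, 22887)), Mul(3481, Rational(-1, 13482)))) = Mul(Rational(-1, 2), Add(Rational(-22961, 22887), Rational(-3481, 13482))) = Mul(Rational(-1, 2), Rational(-43247761, 34284726)) = Rational(43247761, 68569452) ≈ 0.63071)
Function('M')(s) = 1 (Function('M')(s) = Mul(Mul(2, s), Pow(Mul(2, s), -1)) = Mul(Mul(2, s), Mul(Rational(1, 2), Pow(s, -1))) = 1)
Add(Function('M')(p), q) = Add(1, Rational(43247761, 68569452)) = Rational(111817213, 68569452)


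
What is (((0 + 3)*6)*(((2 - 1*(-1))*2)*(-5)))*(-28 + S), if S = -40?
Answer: 36720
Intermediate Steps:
(((0 + 3)*6)*(((2 - 1*(-1))*2)*(-5)))*(-28 + S) = (((0 + 3)*6)*(((2 - 1*(-1))*2)*(-5)))*(-28 - 40) = ((3*6)*(((2 + 1)*2)*(-5)))*(-68) = (18*((3*2)*(-5)))*(-68) = (18*(6*(-5)))*(-68) = (18*(-30))*(-68) = -540*(-68) = 36720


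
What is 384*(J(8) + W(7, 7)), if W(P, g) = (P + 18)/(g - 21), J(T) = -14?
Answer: -42432/7 ≈ -6061.7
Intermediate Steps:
W(P, g) = (18 + P)/(-21 + g)
384*(J(8) + W(7, 7)) = 384*(-14 + (18 + 7)/(-21 + 7)) = 384*(-14 + 25/(-14)) = 384*(-14 - 1/14*25) = 384*(-14 - 25/14) = 384*(-221/14) = -42432/7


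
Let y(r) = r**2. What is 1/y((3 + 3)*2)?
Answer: 1/144 ≈ 0.0069444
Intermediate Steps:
1/y((3 + 3)*2) = 1/(((3 + 3)*2)**2) = 1/((6*2)**2) = 1/(12**2) = 1/144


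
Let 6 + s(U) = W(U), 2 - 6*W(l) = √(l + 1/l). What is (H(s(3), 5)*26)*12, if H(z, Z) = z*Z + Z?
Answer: -7280 - 260*√30/3 ≈ -7754.7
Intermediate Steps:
W(l) = ⅓ - √(l + 1/l)/6
s(U) = -17/3 - √((1 + U²)/U)/6 (s(U) = -6 + (⅓ - √((1 + U²)/U)/6) = -17/3 - √((1 + U²)/U)/6)
H(z, Z) = Z + Z*z (H(z, Z) = Z*z + Z = Z + Z*z)
(H(s(3), 5)*26)*12 = ((5*(1 + (-17/3 - √3*√(1 + 3²)/3/6)))*26)*12 = ((5*(1 + (-17/3 - √3*√(1 + 9)/3/6)))*26)*12 = ((5*(1 + (-17/3 - √30/3/6)))*26)*12 = ((5*(1 + (-17/3 - √30/18)))*26)*12 = ((5*(-14/3 - √30/18))*26)*12 = ((-70/3 - 5*√30/18)*26)*12 = (-1820/3 - 65*√30/9)*12 = -7280 - 260*√30/3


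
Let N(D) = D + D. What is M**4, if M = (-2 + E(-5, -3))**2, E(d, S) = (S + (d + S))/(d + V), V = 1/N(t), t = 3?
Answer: 16777216/500246412961 ≈ 3.3538e-5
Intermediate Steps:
N(D) = 2*D
V = 1/6 (V = 1/(2*3) = 1/6 ≈ 0.16667)
E(d, S) = (d + 2*S)/(1/6 + d) (E(d, S) = (S + (d + S))/(d + 1/6) = (S + (S + d))/(1/6 + d) = (d + 2*S)/(1/6 + d))
M = 64/841 (M = (-2 + 6*(-5 + 2*(-3))/(1 + 6*(-5)))**2 = (-2 + 6*(-5 - 6)/(1 - 30))**2 = (-2 + 6*(-11)/(-29))**2 = (-2 + 6*(-1/29)*(-11))**2 = (-2 + 66/29)**2 = (8/29)**2 = 64/841 ≈ 0.076100)
M**4 = (64/841)**4 = 16777216/500246412961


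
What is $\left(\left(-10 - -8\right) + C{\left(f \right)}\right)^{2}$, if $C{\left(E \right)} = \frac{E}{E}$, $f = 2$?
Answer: $1$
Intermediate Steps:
$C{\left(E \right)} = 1$
$\left(\left(-10 - -8\right) + C{\left(f \right)}\right)^{2} = \left(\left(-10 - -8\right) + 1\right)^{2} = \left(\left(-10 + 8\right) + 1\right)^{2} = \left(-2 + 1\right)^{2} = \left(-1\right)^{2} = 1$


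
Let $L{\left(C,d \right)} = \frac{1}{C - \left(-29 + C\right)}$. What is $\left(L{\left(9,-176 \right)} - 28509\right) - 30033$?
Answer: $- \frac{1697717}{29} \approx -58542.0$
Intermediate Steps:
$L{\left(C,d \right)} = \frac{1}{29}$
$\left(L{\left(9,-176 \right)} - 28509\right) - 30033 = \left(\frac{1}{29} - 28509\right) - 30033 = - \frac{826760}{29} - 30033 = - \frac{1697717}{29}$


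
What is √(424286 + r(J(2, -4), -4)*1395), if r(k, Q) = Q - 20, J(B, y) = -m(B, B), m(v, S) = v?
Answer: √390806 ≈ 625.14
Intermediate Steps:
J(B, y) = -B
r(k, Q) = -20 + Q
√(424286 + r(J(2, -4), -4)*1395) = √(424286 + (-20 - 4)*1395) = √(424286 - 24*1395) = √(424286 - 33480) = √390806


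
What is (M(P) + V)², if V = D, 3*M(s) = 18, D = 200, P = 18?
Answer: 42436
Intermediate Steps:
M(s) = 6 (M(s) = (⅓)*18 = 6)
V = 200
(M(P) + V)² = (6 + 200)² = 206² = 42436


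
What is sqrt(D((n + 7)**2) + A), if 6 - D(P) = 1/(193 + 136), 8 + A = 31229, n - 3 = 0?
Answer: sqrt(3380041378)/329 ≈ 176.71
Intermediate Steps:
n = 3 (n = 3 + 0 = 3)
A = 31221 (A = -8 + 31229 = 31221)
D(P) = 1973/329 (D(P) = 6 - 1/(193 + 136) = 6 - 1/329 = 1973/329)
sqrt(D((n + 7)**2) + A) = sqrt(1973/329 + 31221) = sqrt(10273682/329) = sqrt(3380041378)/329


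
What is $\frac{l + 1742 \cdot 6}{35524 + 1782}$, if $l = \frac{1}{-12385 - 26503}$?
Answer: $\frac{406457375}{1450755728} \approx 0.28017$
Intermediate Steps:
$l = - \frac{1}{38888}$ ($l = \frac{1}{-38888} = - \frac{1}{38888} \approx -2.5715 \cdot 10^{-5}$)
$\frac{l + 1742 \cdot 6}{35524 + 1782} = \frac{- \frac{1}{38888} + 1742 \cdot 6}{35524 + 1782} = \frac{- \frac{1}{38888} + 10452}{37306} = \frac{406457375}{38888} \cdot \frac{1}{37306} = \frac{406457375}{1450755728}$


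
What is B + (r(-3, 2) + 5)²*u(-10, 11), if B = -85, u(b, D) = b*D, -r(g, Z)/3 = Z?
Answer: -195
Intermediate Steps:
r(g, Z) = -3*Z
u(b, D) = D*b
B + (r(-3, 2) + 5)²*u(-10, 11) = -85 + (-3*2 + 5)²*(11*(-10)) = -85 + (-6 + 5)²*(-110) = -85 + (-1)²*(-110) = -85 + 1*(-110) = -85 - 110 = -195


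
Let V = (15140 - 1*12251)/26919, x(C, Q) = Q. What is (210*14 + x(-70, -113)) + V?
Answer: 2818626/997 ≈ 2827.1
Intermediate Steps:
V = 107/997 (V = (15140 - 12251)*(1/26919) = 2889*(1/26919) = 107/997 ≈ 0.10732)
(210*14 + x(-70, -113)) + V = (210*14 - 113) + 107/997 = (2940 - 113) + 107/997 = 2827 + 107/997 = 2818626/997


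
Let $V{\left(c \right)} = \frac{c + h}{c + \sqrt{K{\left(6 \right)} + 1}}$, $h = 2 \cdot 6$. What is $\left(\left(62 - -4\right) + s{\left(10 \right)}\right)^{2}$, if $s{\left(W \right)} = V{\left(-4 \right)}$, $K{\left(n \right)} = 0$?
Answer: $\frac{36100}{9} \approx 4011.1$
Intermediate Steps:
$h = 12$
$V{\left(c \right)} = \frac{12 + c}{1 + c}$ ($V{\left(c \right)} = \frac{c + 12}{c + \sqrt{0 + 1}} = \frac{12 + c}{c + \sqrt{1}} = \frac{12 + c}{c + 1} = \frac{12 + c}{1 + c}$)
$s{\left(W \right)} = - \frac{8}{3}$ ($s{\left(W \right)} = \frac{12 - 4}{1 - 4} = \frac{1}{-3} \cdot 8 = \left(- \frac{1}{3}\right) 8 = - \frac{8}{3}$)
$\left(\left(62 - -4\right) + s{\left(10 \right)}\right)^{2} = \left(\left(62 - -4\right) - \frac{8}{3}\right)^{2} = \left(\left(62 + 4\right) - \frac{8}{3}\right)^{2} = \left(66 - \frac{8}{3}\right)^{2} = \left(\frac{190}{3}\right)^{2} = \frac{36100}{9}$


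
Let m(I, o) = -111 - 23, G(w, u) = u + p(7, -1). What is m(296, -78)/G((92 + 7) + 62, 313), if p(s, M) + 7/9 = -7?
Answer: -18/41 ≈ -0.43902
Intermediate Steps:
p(s, M) = -70/9 (p(s, M) = -7/9 - 7 = -70/9)
G(w, u) = -70/9 + u (G(w, u) = u - 70/9 = -70/9 + u)
m(I, o) = -134
m(296, -78)/G((92 + 7) + 62, 313) = -134/(-70/9 + 313) = -134/2747/9 = -134*9/2747 = -18/41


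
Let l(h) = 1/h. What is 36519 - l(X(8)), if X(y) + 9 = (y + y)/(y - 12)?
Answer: 474748/13 ≈ 36519.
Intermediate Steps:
X(y) = -9 + 2*y/(-12 + y) (X(y) = -9 + (y + y)/(y - 12) = -9 + (2*y)/(-12 + y) = -9 + 2*y/(-12 + y))
36519 - l(X(8)) = 36519 - 1/((108 - 7*8)/(-12 + 8)) = 36519 - 1/((108 - 56)/(-4)) = 36519 - 1/((-¼*52)) = 36519 - 1/(-13) = 36519 - 1*(-1/13) = 36519 + 1/13 = 474748/13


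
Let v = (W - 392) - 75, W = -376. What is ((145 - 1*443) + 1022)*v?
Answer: -610332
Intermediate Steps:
v = -843 (v = (-376 - 392) - 75 = -768 - 75 = -843)
((145 - 1*443) + 1022)*v = ((145 - 1*443) + 1022)*(-843) = ((145 - 443) + 1022)*(-843) = (-298 + 1022)*(-843) = 724*(-843) = -610332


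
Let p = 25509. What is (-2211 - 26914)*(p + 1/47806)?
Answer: -35517449801875/47806 ≈ -7.4295e+8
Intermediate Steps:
(-2211 - 26914)*(p + 1/47806) = (-2211 - 26914)*(25509 + 1/47806) = -29125*(25509 + 1/47806) = -29125*1219483255/47806 = -35517449801875/47806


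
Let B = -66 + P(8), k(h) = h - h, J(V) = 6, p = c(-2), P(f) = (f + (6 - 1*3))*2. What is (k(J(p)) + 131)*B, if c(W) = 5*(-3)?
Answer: -5764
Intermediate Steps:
c(W) = -15
P(f) = 6 + 2*f (P(f) = (f + (6 - 3))*2 = (f + 3)*2 = (3 + f)*2 = 6 + 2*f)
p = -15
k(h) = 0
B = -44 (B = -66 + (6 + 2*8) = -66 + (6 + 16) = -66 + 22 = -44)
(k(J(p)) + 131)*B = (0 + 131)*(-44) = 131*(-44) = -5764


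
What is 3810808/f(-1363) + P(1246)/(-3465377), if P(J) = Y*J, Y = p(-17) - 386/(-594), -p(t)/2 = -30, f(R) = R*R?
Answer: 3880452123926690/1912047379282161 ≈ 2.0295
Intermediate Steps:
f(R) = R²
p(t) = 60 (p(t) = -2*(-30) = 60)
Y = 18013/297 (Y = 60 - 386/(-594) = 60 - 386*(-1/594) = 60 + 193/297 = 18013/297 ≈ 60.650)
P(J) = 18013*J/297
3810808/f(-1363) + P(1246)/(-3465377) = 3810808/((-1363)²) + ((18013/297)*1246)/(-3465377) = 3810808/1857769 + (22444198/297)*(-1/3465377) = 3810808*(1/1857769) - 22444198/1029216969 = 3810808/1857769 - 22444198/1029216969 = 3880452123926690/1912047379282161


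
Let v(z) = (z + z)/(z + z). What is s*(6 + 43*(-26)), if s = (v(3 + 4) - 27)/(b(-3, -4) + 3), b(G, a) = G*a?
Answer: 28912/15 ≈ 1927.5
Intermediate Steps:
v(z) = 1 (v(z) = (2*z)/((2*z)) = (2*z)*(1/(2*z)) = 1)
s = -26/15 (s = (1 - 27)/(-3*(-4) + 3) = -26/(12 + 3) = -26/15 ≈ -1.7333)
s*(6 + 43*(-26)) = -26*(6 + 43*(-26))/15 = -26*(6 - 1118)/15 = -26/15*(-1112) = 28912/15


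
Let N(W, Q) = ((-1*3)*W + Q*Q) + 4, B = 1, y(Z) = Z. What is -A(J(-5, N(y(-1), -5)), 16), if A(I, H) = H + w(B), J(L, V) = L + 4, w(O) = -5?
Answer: -11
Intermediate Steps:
N(W, Q) = 4 + Q² - 3*W (N(W, Q) = (-3*W + Q²) + 4 = (Q² - 3*W) + 4 = 4 + Q² - 3*W)
J(L, V) = 4 + L
A(I, H) = -5 + H (A(I, H) = H - 5 = -5 + H)
-A(J(-5, N(y(-1), -5)), 16) = -(-5 + 16) = -1*11 = -11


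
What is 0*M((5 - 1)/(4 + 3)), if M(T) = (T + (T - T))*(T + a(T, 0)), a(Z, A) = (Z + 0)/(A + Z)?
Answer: 0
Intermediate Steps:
a(Z, A) = Z/(A + Z)
M(T) = T*(1 + T) (M(T) = (T + (T - T))*(T + T/(0 + T)) = (T + 0)*(T + T/T) = T*(T + 1) = T*(1 + T))
0*M((5 - 1)/(4 + 3)) = 0*(((5 - 1)/(4 + 3))*(1 + (5 - 1)/(4 + 3))) = 0*((4/7)*(1 + 4/7)) = 0*((4*(⅐))*(1 + 4*(⅐))) = 0*(4*(1 + 4/7)/7) = 0*((4/7)*(11/7)) = 0*(44/49) = 0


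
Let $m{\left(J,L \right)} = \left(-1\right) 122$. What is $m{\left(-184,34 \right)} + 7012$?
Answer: $6890$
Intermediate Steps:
$m{\left(J,L \right)} = -122$
$m{\left(-184,34 \right)} + 7012 = -122 + 7012 = 6890$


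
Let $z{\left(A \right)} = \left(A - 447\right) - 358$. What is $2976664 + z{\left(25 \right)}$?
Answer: $2975884$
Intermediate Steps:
$z{\left(A \right)} = -805 + A$ ($z{\left(A \right)} = \left(-447 + A\right) - 358 = -805 + A$)
$2976664 + z{\left(25 \right)} = 2976664 + \left(-805 + 25\right) = 2976664 - 780 = 2975884$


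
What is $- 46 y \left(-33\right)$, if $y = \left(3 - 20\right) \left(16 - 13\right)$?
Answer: $-77418$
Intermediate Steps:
$y = -51$ ($y = \left(-17\right) 3 = -51$)
$- 46 y \left(-33\right) = \left(-46\right) \left(-51\right) \left(-33\right) = 2346 \left(-33\right) = -77418$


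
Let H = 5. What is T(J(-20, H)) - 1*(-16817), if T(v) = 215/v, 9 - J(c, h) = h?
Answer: 67483/4 ≈ 16871.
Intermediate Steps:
J(c, h) = 9 - h
T(J(-20, H)) - 1*(-16817) = 215/(9 - 1*5) - 1*(-16817) = 215/(9 - 5) + 16817 = 215/4 + 16817 = 67483/4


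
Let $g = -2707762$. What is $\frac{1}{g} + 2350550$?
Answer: $\frac{6364729969099}{2707762} \approx 2.3505 \cdot 10^{6}$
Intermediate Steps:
$\frac{1}{g} + 2350550 = \frac{1}{-2707762} + 2350550 = - \frac{1}{2707762} + 2350550 = \frac{6364729969099}{2707762}$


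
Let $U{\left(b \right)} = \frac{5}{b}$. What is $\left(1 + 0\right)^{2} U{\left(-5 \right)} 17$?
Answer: $-17$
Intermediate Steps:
$\left(1 + 0\right)^{2} U{\left(-5 \right)} 17 = \left(1 + 0\right)^{2} \frac{5}{-5} \cdot 17 = 1^{2} \cdot 5 \left(- \frac{1}{5}\right) 17 = 1 \left(-1\right) 17 = \left(-1\right) 17 = -17$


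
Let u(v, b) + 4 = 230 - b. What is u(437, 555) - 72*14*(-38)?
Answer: 37975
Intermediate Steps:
u(v, b) = 226 - b (u(v, b) = -4 + (230 - b) = 226 - b)
u(437, 555) - 72*14*(-38) = (226 - 1*555) - 72*14*(-38) = (226 - 555) - 1008*(-38) = -329 - 1*(-38304) = -329 + 38304 = 37975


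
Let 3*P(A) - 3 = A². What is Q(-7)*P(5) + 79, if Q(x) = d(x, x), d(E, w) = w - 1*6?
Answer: -127/3 ≈ -42.333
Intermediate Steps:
d(E, w) = -6 + w (d(E, w) = w - 6 = -6 + w)
P(A) = 1 + A²/3
Q(x) = -6 + x
Q(-7)*P(5) + 79 = (-6 - 7)*(1 + (⅓)*5²) + 79 = -13*(1 + (⅓)*25) + 79 = -13*(1 + 25/3) + 79 = -13*28/3 + 79 = -364/3 + 79 = -127/3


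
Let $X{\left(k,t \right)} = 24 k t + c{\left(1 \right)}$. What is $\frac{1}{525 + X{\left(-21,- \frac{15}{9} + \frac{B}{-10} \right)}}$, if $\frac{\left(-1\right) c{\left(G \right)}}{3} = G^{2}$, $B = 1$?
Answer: $\frac{5}{7062} \approx 0.00070801$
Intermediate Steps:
$c{\left(G \right)} = - 3 G^{2}$
$X{\left(k,t \right)} = -3 + 24 k t$ ($X{\left(k,t \right)} = 24 k t - 3 \cdot 1^{2} = 24 k t - 3 = -3 + 24 k t$)
$\frac{1}{525 + X{\left(-21,- \frac{15}{9} + \frac{B}{-10} \right)}} = \frac{1}{525 - \left(3 + 504 \left(- \frac{15}{9} + 1 \frac{1}{-10}\right)\right)} = \frac{1}{525 - \left(3 + 504 \left(\left(-15\right) \frac{1}{9} + 1 \left(- \frac{1}{10}\right)\right)\right)} = \frac{1}{525 - \left(3 + 504 \left(- \frac{5}{3} - \frac{1}{10}\right)\right)} = \frac{1}{525 - \left(3 + 504 \left(- \frac{53}{30}\right)\right)} = \frac{1}{525 + \left(-3 + \frac{4452}{5}\right)} = \frac{1}{525 + \frac{4437}{5}} = \frac{1}{\frac{7062}{5}} = \frac{5}{7062}$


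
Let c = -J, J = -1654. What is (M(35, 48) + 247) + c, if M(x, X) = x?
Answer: 1936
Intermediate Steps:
c = 1654 (c = -1*(-1654) = 1654)
(M(35, 48) + 247) + c = (35 + 247) + 1654 = 282 + 1654 = 1936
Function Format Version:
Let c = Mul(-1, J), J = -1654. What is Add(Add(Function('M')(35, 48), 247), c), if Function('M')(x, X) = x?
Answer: 1936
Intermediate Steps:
c = 1654 (c = Mul(-1, -1654) = 1654)
Add(Add(Function('M')(35, 48), 247), c) = Add(Add(35, 247), 1654) = Add(282, 1654) = 1936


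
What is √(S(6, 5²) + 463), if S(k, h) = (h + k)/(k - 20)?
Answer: √90314/14 ≈ 21.466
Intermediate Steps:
S(k, h) = (h + k)/(-20 + k)
√(S(6, 5²) + 463) = √((5² + 6)/(-20 + 6) + 463) = √((25 + 6)/(-14) + 463) = √(-1/14*31 + 463) = √(-31/14 + 463) = √(6451/14) = √90314/14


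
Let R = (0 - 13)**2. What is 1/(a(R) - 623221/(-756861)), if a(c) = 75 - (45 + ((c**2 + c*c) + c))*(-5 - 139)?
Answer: 756861/6248992438420 ≈ 1.2112e-7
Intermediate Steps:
R = 169 (R = (-13)**2 = 169)
a(c) = 6555 + 144*c + 288*c**2 (a(c) = 75 - (45 + ((c**2 + c**2) + c))*(-144) = 75 - (45 + (2*c**2 + c))*(-144) = 75 - (45 + (c + 2*c**2))*(-144) = 75 - (45 + c + 2*c**2)*(-144) = 75 - (-6480 - 288*c**2 - 144*c) = 75 + (6480 + 144*c + 288*c**2) = 6555 + 144*c + 288*c**2)
1/(a(R) - 623221/(-756861)) = 1/((6555 + 144*169 + 288*169**2) - 623221/(-756861)) = 1/((6555 + 24336 + 288*28561) - 623221*(-1/756861)) = 1/((6555 + 24336 + 8225568) + 623221/756861) = 1/(8256459 + 623221/756861) = 1/(6248992438420/756861) = 756861/6248992438420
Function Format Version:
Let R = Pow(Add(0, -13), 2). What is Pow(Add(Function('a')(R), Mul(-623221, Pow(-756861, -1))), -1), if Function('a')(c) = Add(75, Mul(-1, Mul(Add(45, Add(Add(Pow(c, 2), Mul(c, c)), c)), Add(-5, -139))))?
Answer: Rational(756861, 6248992438420) ≈ 1.2112e-7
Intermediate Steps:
R = 169 (R = Pow(-13, 2) = 169)
Function('a')(c) = Add(6555, Mul(144, c), Mul(288, Pow(c, 2))) (Function('a')(c) = Add(75, Mul(-1, Mul(Add(45, Add(Add(Pow(c, 2), Pow(c, 2)), c)), -144))) = Add(75, Mul(-1, Mul(Add(45, Add(Mul(2, Pow(c, 2)), c)), -144))) = Add(75, Mul(-1, Mul(Add(45, Add(c, Mul(2, Pow(c, 2)))), -144))) = Add(75, Mul(-1, Mul(Add(45, c, Mul(2, Pow(c, 2))), -144))) = Add(75, Mul(-1, Add(-6480, Mul(-288, Pow(c, 2)), Mul(-144, c)))) = Add(75, Add(6480, Mul(144, c), Mul(288, Pow(c, 2)))) = Add(6555, Mul(144, c), Mul(288, Pow(c, 2))))
Pow(Add(Function('a')(R), Mul(-623221, Pow(-756861, -1))), -1) = Pow(Add(Add(6555, Mul(144, 169), Mul(288, Pow(169, 2))), Mul(-623221, Pow(-756861, -1))), -1) = Pow(Add(Add(6555, 24336, Mul(288, 28561)), Mul(-623221, Rational(-1, 756861))), -1) = Pow(Add(Add(6555, 24336, 8225568), Rational(623221, 756861)), -1) = Pow(Add(8256459, Rational(623221, 756861)), -1) = Pow(Rational(6248992438420, 756861), -1) = Rational(756861, 6248992438420)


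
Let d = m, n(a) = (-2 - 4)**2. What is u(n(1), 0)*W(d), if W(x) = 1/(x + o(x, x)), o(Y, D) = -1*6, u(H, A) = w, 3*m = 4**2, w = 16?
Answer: -24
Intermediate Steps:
n(a) = 36 (n(a) = (-6)**2 = 36)
m = 16/3 (m = (1/3)*4**2 = (1/3)*16 = 16/3 ≈ 5.3333)
u(H, A) = 16
o(Y, D) = -6
d = 16/3 ≈ 5.3333
W(x) = 1/(-6 + x) (W(x) = 1/(x - 6) = 1/(-6 + x))
u(n(1), 0)*W(d) = 16/(-6 + 16/3) = 16/(-2/3) = 16*(-3/2) = -24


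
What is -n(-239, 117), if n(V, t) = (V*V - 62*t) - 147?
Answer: -49720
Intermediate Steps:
n(V, t) = -147 + V**2 - 62*t (n(V, t) = (V**2 - 62*t) - 147 = -147 + V**2 - 62*t)
-n(-239, 117) = -(-147 + (-239)**2 - 62*117) = -(-147 + 57121 - 7254) = -1*49720 = -49720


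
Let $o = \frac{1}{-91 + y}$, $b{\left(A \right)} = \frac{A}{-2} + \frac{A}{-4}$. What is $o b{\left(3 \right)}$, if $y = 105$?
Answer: $- \frac{9}{56} \approx -0.16071$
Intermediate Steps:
$b{\left(A \right)} = - \frac{3 A}{4}$ ($b{\left(A \right)} = A \left(- \frac{1}{2}\right) + A \left(- \frac{1}{4}\right) = - \frac{A}{2} - \frac{A}{4} = - \frac{3 A}{4}$)
$o = \frac{1}{14}$ ($o = \frac{1}{-91 + 105} = \frac{1}{14} \approx 0.071429$)
$o b{\left(3 \right)} = \frac{\left(- \frac{3}{4}\right) 3}{14} = \frac{1}{14} \left(- \frac{9}{4}\right) = - \frac{9}{56}$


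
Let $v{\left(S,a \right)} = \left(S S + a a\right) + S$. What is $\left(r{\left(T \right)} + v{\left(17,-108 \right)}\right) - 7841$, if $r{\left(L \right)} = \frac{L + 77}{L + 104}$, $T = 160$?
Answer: $\frac{363431}{88} \approx 4129.9$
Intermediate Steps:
$v{\left(S,a \right)} = S + S^{2} + a^{2}$ ($v{\left(S,a \right)} = \left(S^{2} + a^{2}\right) + S = S + S^{2} + a^{2}$)
$r{\left(L \right)} = \frac{77 + L}{104 + L}$
$\left(r{\left(T \right)} + v{\left(17,-108 \right)}\right) - 7841 = \left(\frac{77 + 160}{104 + 160} + \left(17 + 17^{2} + \left(-108\right)^{2}\right)\right) - 7841 = \left(\frac{1}{264} \cdot 237 + \left(17 + 289 + 11664\right)\right) - 7841 = \left(\frac{1}{264} \cdot 237 + 11970\right) - 7841 = \left(\frac{79}{88} + 11970\right) - 7841 = \frac{1053439}{88} - 7841 = \frac{363431}{88}$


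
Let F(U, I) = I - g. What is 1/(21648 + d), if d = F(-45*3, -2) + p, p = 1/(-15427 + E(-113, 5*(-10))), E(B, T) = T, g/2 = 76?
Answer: 15477/332662637 ≈ 4.6525e-5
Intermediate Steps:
g = 152 (g = 2*76 = 152)
p = -1/15477 (p = 1/(-15427 + 5*(-10)) = 1/(-15427 - 50) = 1/(-15477) = -1/15477 ≈ -6.4612e-5)
F(U, I) = -152 + I (F(U, I) = I - 1*152 = I - 152 = -152 + I)
d = -2383459/15477 (d = (-152 - 2) - 1/15477 = -154 - 1/15477 = -2383459/15477 ≈ -154.00)
1/(21648 + d) = 1/(21648 - 2383459/15477) = 1/(332662637/15477) = 15477/332662637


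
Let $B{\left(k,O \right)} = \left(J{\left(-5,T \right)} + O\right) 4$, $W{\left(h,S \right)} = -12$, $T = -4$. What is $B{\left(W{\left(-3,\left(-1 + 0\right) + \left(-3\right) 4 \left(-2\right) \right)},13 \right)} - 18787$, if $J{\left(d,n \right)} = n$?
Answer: $-18751$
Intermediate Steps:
$B{\left(k,O \right)} = -16 + 4 O$ ($B{\left(k,O \right)} = \left(-4 + O\right) 4 = -16 + 4 O$)
$B{\left(W{\left(-3,\left(-1 + 0\right) + \left(-3\right) 4 \left(-2\right) \right)},13 \right)} - 18787 = \left(-16 + 4 \cdot 13\right) - 18787 = \left(-16 + 52\right) - 18787 = 36 - 18787 = -18751$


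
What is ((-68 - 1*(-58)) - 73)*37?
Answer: -3071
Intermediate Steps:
((-68 - 1*(-58)) - 73)*37 = ((-68 + 58) - 73)*37 = (-10 - 73)*37 = -83*37 = -3071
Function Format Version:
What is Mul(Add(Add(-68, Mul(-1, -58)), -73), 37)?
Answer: -3071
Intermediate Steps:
Mul(Add(Add(-68, Mul(-1, -58)), -73), 37) = Mul(Add(Add(-68, 58), -73), 37) = Mul(Add(-10, -73), 37) = Mul(-83, 37) = -3071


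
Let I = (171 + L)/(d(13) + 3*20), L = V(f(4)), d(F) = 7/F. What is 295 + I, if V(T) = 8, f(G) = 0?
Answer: 234492/787 ≈ 297.96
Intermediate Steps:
L = 8
I = 2327/787 (I = (171 + 8)/(7/13 + 3*20) = 179/(7*(1/13) + 60) = 179/(7/13 + 60) = 179/(787/13) = 179*(13/787) = 2327/787 ≈ 2.9568)
295 + I = 295 + 2327/787 = 234492/787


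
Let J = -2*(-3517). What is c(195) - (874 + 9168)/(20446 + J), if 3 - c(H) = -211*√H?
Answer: 36199/13740 + 211*√195 ≈ 2949.1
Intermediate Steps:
J = 7034
c(H) = 3 + 211*√H (c(H) = 3 - (-211)*√H = 3 + 211*√H)
c(195) - (874 + 9168)/(20446 + J) = (3 + 211*√195) - (874 + 9168)/(20446 + 7034) = (3 + 211*√195) - 10042/27480 = (3 + 211*√195) - 1*5021/13740 = (3 + 211*√195) - 5021/13740 = 36199/13740 + 211*√195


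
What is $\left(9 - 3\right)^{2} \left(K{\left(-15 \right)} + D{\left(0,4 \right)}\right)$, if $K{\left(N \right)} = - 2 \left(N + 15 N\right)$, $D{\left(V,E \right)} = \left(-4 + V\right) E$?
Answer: $16704$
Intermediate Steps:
$D{\left(V,E \right)} = E \left(-4 + V\right)$
$K{\left(N \right)} = - 32 N$ ($K{\left(N \right)} = - 2 \cdot 16 N = - 32 N$)
$\left(9 - 3\right)^{2} \left(K{\left(-15 \right)} + D{\left(0,4 \right)}\right) = \left(9 - 3\right)^{2} \left(\left(-32\right) \left(-15\right) + 4 \left(-4 + 0\right)\right) = 6^{2} \left(480 + 4 \left(-4\right)\right) = 36 \left(480 - 16\right) = 36 \cdot 464 = 16704$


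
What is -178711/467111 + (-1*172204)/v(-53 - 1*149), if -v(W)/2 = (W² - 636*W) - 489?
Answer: 10055097765/78842264357 ≈ 0.12753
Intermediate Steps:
v(W) = 978 - 2*W² + 1272*W (v(W) = -2*((W² - 636*W) - 489) = -2*(-489 + W² - 636*W) = 978 - 2*W² + 1272*W)
-178711/467111 + (-1*172204)/v(-53 - 1*149) = -178711/467111 + (-1*172204)/(978 - 2*(-53 - 1*149)² + 1272*(-53 - 1*149)) = -178711*1/467111 - 172204/(978 - 2*(-53 - 149)² + 1272*(-53 - 149)) = -178711/467111 - 172204/(978 - 2*(-202)² + 1272*(-202)) = -178711/467111 - 172204/(978 - 2*40804 - 256944) = -178711/467111 - 172204/(978 - 81608 - 256944) = -178711/467111 - 172204/(-337574) = -178711/467111 - 172204*(-1/337574) = -178711/467111 + 86102/168787 = 10055097765/78842264357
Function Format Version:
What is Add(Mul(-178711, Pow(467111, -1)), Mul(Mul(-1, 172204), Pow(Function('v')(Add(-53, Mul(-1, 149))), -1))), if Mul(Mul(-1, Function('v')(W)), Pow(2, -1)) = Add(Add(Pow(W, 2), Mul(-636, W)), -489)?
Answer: Rational(10055097765, 78842264357) ≈ 0.12753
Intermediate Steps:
Function('v')(W) = Add(978, Mul(-2, Pow(W, 2)), Mul(1272, W)) (Function('v')(W) = Mul(-2, Add(Add(Pow(W, 2), Mul(-636, W)), -489)) = Mul(-2, Add(-489, Pow(W, 2), Mul(-636, W))) = Add(978, Mul(-2, Pow(W, 2)), Mul(1272, W)))
Add(Mul(-178711, Pow(467111, -1)), Mul(Mul(-1, 172204), Pow(Function('v')(Add(-53, Mul(-1, 149))), -1))) = Add(Mul(-178711, Pow(467111, -1)), Mul(Mul(-1, 172204), Pow(Add(978, Mul(-2, Pow(Add(-53, Mul(-1, 149)), 2)), Mul(1272, Add(-53, Mul(-1, 149)))), -1))) = Add(Mul(-178711, Rational(1, 467111)), Mul(-172204, Pow(Add(978, Mul(-2, Pow(Add(-53, -149), 2)), Mul(1272, Add(-53, -149))), -1))) = Add(Rational(-178711, 467111), Mul(-172204, Pow(Add(978, Mul(-2, Pow(-202, 2)), Mul(1272, -202)), -1))) = Add(Rational(-178711, 467111), Mul(-172204, Pow(Add(978, Mul(-2, 40804), -256944), -1))) = Add(Rational(-178711, 467111), Mul(-172204, Pow(Add(978, -81608, -256944), -1))) = Add(Rational(-178711, 467111), Mul(-172204, Pow(-337574, -1))) = Add(Rational(-178711, 467111), Mul(-172204, Rational(-1, 337574))) = Add(Rational(-178711, 467111), Rational(86102, 168787)) = Rational(10055097765, 78842264357)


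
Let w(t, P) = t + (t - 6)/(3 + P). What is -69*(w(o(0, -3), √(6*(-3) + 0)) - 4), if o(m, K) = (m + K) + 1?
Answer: 46*(-13*I + 9*√2)/(√2 - I) ≈ 475.33 - 86.738*I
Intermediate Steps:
o(m, K) = 1 + K + m (o(m, K) = (K + m) + 1 = 1 + K + m)
w(t, P) = t + (-6 + t)/(3 + P)
-69*(w(o(0, -3), √(6*(-3) + 0)) - 4) = -69*((-6 + 4*(1 - 3 + 0) + √(6*(-3) + 0)*(1 - 3 + 0))/(3 + √(6*(-3) + 0)) - 4) = -69*((-6 + 4*(-2) + √(-18 + 0)*(-2))/(3 + √(-18 + 0)) - 4) = -69*((-6 - 8 + √(-18)*(-2))/(3 + √(-18)) - 4) = -69*((-6 - 8 + (3*I*√2)*(-2))/(3 + 3*I*√2) - 4) = -69*((-6 - 8 - 6*I*√2)/(3 + 3*I*√2) - 4) = -69*((-14 - 6*I*√2)/(3 + 3*I*√2) - 4) = -69*(-4 + (-14 - 6*I*√2)/(3 + 3*I*√2)) = 276 - 69*(-14 - 6*I*√2)/(3 + 3*I*√2)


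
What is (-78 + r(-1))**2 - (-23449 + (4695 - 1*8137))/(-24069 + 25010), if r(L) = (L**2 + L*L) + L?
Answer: 5606080/941 ≈ 5957.6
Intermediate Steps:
r(L) = L + 2*L**2 (r(L) = (L**2 + L**2) + L = 2*L**2 + L = L + 2*L**2)
(-78 + r(-1))**2 - (-23449 + (4695 - 1*8137))/(-24069 + 25010) = (-78 - (1 + 2*(-1)))**2 - (-23449 + (4695 - 1*8137))/(-24069 + 25010) = (-78 - (1 - 2))**2 - (-23449 + (4695 - 8137))/941 = (-78 - 1*(-1))**2 - (-23449 - 3442)/941 = (-78 + 1)**2 - (-26891)/941 = (-77)**2 - 1*(-26891/941) = 5929 + 26891/941 = 5606080/941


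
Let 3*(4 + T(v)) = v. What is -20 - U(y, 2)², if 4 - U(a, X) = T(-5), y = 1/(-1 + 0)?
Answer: -1021/9 ≈ -113.44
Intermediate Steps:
y = -1 (y = 1/(-1) = -1)
T(v) = -4 + v/3
U(a, X) = 29/3 (U(a, X) = 4 - (-4 + (⅓)*(-5)) = 4 - (-4 - 5/3) = 4 - 1*(-17/3) = 4 + 17/3 = 29/3)
-20 - U(y, 2)² = -20 - (29/3)² = -20 - 1*841/9 = -20 - 841/9 = -1021/9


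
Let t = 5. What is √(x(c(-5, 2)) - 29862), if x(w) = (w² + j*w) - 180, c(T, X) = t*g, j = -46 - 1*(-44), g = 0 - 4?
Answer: 19*I*√82 ≈ 172.05*I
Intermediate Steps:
g = -4
j = -2 (j = -46 + 44 = -2)
c(T, X) = -20 (c(T, X) = 5*(-4) = -20)
x(w) = -180 + w² - 2*w (x(w) = (w² - 2*w) - 180 = -180 + w² - 2*w)
√(x(c(-5, 2)) - 29862) = √((-180 + (-20)² - 2*(-20)) - 29862) = √((-180 + 400 + 40) - 29862) = √(260 - 29862) = √(-29602) = 19*I*√82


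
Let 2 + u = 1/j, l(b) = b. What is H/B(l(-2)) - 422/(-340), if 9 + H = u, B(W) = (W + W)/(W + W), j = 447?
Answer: -741403/75990 ≈ -9.7566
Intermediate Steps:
B(W) = 1 (B(W) = (2*W)/((2*W)) = (2*W)*(1/(2*W)) = 1)
u = -893/447 (u = -2 + 1/447 = -893/447 ≈ -1.9978)
H = -4916/447 (H = -9 - 893/447 = -4916/447 ≈ -10.998)
H/B(l(-2)) - 422/(-340) = -4916/447/1 - 422/(-340) = -4916/447*1 - 422*(-1/340) = -4916/447 + 211/170 = -741403/75990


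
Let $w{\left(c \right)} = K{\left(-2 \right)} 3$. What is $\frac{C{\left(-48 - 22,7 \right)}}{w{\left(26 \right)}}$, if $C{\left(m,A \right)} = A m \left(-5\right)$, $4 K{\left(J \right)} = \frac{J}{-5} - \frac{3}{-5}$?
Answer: $\frac{9800}{3} \approx 3266.7$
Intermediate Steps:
$K{\left(J \right)} = \frac{3}{20} - \frac{J}{20}$ ($K{\left(J \right)} = \frac{\frac{J}{-5} - \frac{3}{-5}}{4} = \frac{J \left(- \frac{1}{5}\right) - - \frac{3}{5}}{4} = \frac{- \frac{J}{5} + \frac{3}{5}}{4} = \frac{\frac{3}{5} - \frac{J}{5}}{4} = \frac{3}{20} - \frac{J}{20}$)
$w{\left(c \right)} = \frac{3}{4}$ ($w{\left(c \right)} = \left(\frac{3}{20} - - \frac{1}{10}\right) 3 = \left(\frac{3}{20} + \frac{1}{10}\right) 3 = \frac{1}{4} \cdot 3 = \frac{3}{4}$)
$C{\left(m,A \right)} = - 5 A m$
$\frac{C{\left(-48 - 22,7 \right)}}{w{\left(26 \right)}} = \frac{\left(-5\right) 7 \left(-48 - 22\right)}{\frac{3}{4}} = \left(-5\right) 7 \left(-48 - 22\right) \frac{4}{3} = \left(-5\right) 7 \left(-70\right) \frac{4}{3} = 2450 \cdot \frac{4}{3} = \frac{9800}{3}$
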